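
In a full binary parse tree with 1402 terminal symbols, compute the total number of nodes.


Leaf nodes (terminals): 1402
Internal nodes = n - 1 = 1402 - 1 = 1401
Total = leaves + internal = 1402 + 1401 = 2803

2803


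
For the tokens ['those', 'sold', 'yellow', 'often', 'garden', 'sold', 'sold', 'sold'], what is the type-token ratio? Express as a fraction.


Tokens: 8
Unique types: ('garden', 'often', 'sold', 'those', 'yellow') = 5
TTR = 5/8
Already in lowest terms.

5/8


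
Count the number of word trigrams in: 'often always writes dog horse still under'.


Word trigrams from [7] words:
  Trigram 1: (often always writes)
  Trigram 2: (always writes dog)
  Trigram 3: (writes dog horse)
  Trigram 4: (dog horse still)
  Trigram 5: (horse still under)
Total word trigrams: 7 - 2 = 5

5


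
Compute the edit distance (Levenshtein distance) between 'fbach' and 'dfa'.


Building DP table for s1='fbach' (len 5) and s2='dfa' (len 3):
       d  f  a
    0  1  2  3
  f 1  1  1  2
  b 2  2  2  2
  a 3  3  3  2
  c 4  4  4  3
  h 5  5  5  4
Edit distance = dp[5][3] = 4

4


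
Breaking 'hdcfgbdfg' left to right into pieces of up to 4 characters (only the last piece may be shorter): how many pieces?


'hdcfgbdfg' has 9 characters.
Chunking with max size 4:
  Chunk 1: 'hdcf' (positions 0-3)
  Chunk 2: 'gbdf' (positions 4-7)
  Chunk 3: 'g' (positions 8-8)
Total chunks: ceil(9 / 4) = 3

3


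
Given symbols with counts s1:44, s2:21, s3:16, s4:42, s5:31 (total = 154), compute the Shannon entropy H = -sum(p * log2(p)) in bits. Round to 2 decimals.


Computing entropy H = -sum(p_i * log2(p_i)):
  s1: p = 44/154 = 0.2857, -p*log2(p) = 0.5164
  s2: p = 21/154 = 0.1364, -p*log2(p) = 0.3920
  s3: p = 16/154 = 0.1039, -p*log2(p) = 0.3394
  s4: p = 42/154 = 0.2727, -p*log2(p) = 0.5112
  s5: p = 31/154 = 0.2013, -p*log2(p) = 0.4655
H = sum of terms = 2.2245
Rounded to 2 decimals: 2.22

2.22


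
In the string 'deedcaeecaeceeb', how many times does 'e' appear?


Scanning 'deedcaeecaeceeb' for 'e':
  Position 1: 'e' -> MATCH (count: 1)
  Position 2: 'e' -> MATCH (count: 2)
  Position 6: 'e' -> MATCH (count: 3)
  Position 7: 'e' -> MATCH (count: 4)
  Position 10: 'e' -> MATCH (count: 5)
  Position 12: 'e' -> MATCH (count: 6)
  Position 13: 'e' -> MATCH (count: 7)
Total occurrences of 'e': 7

7


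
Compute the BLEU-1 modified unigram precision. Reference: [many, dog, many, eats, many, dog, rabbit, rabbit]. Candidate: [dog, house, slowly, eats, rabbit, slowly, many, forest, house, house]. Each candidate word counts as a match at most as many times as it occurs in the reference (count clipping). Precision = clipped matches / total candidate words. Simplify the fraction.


Reference word counts: {'dog': 2, 'eats': 1, 'many': 3, 'rabbit': 2}
Checking each candidate word (with clipping):
  'dog' -> in reference (ref count 2, used 1/2) -> match (matches: 1)
  'house' -> not in reference -> no match (matches: 1)
  'slowly' -> not in reference -> no match (matches: 1)
  'eats' -> in reference (ref count 1, used 1/1) -> match (matches: 2)
  'rabbit' -> in reference (ref count 2, used 1/2) -> match (matches: 3)
  'slowly' -> not in reference -> no match (matches: 3)
  'many' -> in reference (ref count 3, used 1/3) -> match (matches: 4)
  'forest' -> not in reference -> no match (matches: 4)
  'house' -> not in reference -> no match (matches: 4)
  'house' -> not in reference -> no match (matches: 4)
Clipped matches: 4, Candidate length: 10
Precision = 4/10 = 2/5

2/5


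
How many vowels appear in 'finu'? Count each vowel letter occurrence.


Scanning each character of 'finu':
  Position 1: 'f' -> consonant (running count: 0)
  Position 2: 'i' -> vowel (running count: 1)
  Position 3: 'n' -> consonant (running count: 1)
  Position 4: 'u' -> vowel (running count: 2)
Total vowels: 2

2


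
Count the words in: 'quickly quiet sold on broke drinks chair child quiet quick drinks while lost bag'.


Counting words by splitting on spaces:
  Word 1: 'quickly'
  Word 2: 'quiet'
  Word 3: 'sold'
  Word 4: 'on'
  Word 5: 'broke'
  Word 6: 'drinks'
  Word 7: 'chair'
  Word 8: 'child'
  Word 9: 'quiet'
  Word 10: 'quick'
  Word 11: 'drinks'
  Word 12: 'while'
  Word 13: 'lost'
  Word 14: 'bag'
Total words: 14

14


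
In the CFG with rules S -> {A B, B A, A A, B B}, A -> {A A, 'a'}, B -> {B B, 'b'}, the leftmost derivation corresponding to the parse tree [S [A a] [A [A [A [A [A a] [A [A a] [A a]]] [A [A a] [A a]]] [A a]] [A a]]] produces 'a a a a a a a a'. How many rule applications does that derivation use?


Every bracketed nonterminal node [X ...] in the tree is produced by exactly one rule application.
Reading the tree off as a leftmost derivation:
  Step 1: S  =>  A A   (applied S -> A A)
  Step 2: A A  =>  a A   (applied A -> a)
  Step 3: a A  =>  a A A   (applied A -> A A)
  Step 4: a A A  =>  a A A A   (applied A -> A A)
  Step 5: a A A A  =>  a A A A A   (applied A -> A A)
  Step 6: a A A A A  =>  a A A A A A   (applied A -> A A)
  Step 7: a A A A A A  =>  a a A A A A   (applied A -> a)
  Step 8: a a A A A A  =>  a a A A A A A   (applied A -> A A)
  Step 9: a a A A A A A  =>  a a a A A A A   (applied A -> a)
  Step 10: a a a A A A A  =>  a a a a A A A   (applied A -> a)
  Step 11: a a a a A A A  =>  a a a a A A A A   (applied A -> A A)
  Step 12: a a a a A A A A  =>  a a a a a A A A   (applied A -> a)
  Step 13: a a a a a A A A  =>  a a a a a a A A   (applied A -> a)
  Step 14: a a a a a a A A  =>  a a a a a a a A   (applied A -> a)
  Step 15: a a a a a a a A  =>  a a a a a a a a   (applied A -> a)
Final yield: a a a a a a a a
Total rewrite steps: 15

15


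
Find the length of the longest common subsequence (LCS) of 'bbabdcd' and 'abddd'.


DP table for LCS of 'bbabdcd' and 'abddd':
       a  b  d  d  d
    0  0  0  0  0  0
  b 0  0  1  1  1  1
  b 0  0  1  1  1  1
  a 0  1  1  1  1  1
  b 0  1  2  2  2  2
  d 0  1  2  3  3  3
  c 0  1  2  3  3  3
  d 0  1  2  3  4  4
LCS: 'abdd'
LCS length = 4

4


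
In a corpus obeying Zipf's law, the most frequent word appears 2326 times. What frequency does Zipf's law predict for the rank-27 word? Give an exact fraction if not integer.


Zipf's law: freq(rank) = f1 / rank
f1 = 2326, rank = 27
freq = 2326 / 27
GCD(2326, 27) = 1
Simplified: 2326/27

2326/27


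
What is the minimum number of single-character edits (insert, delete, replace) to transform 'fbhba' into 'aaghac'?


Building DP table for s1='fbhba' (len 5) and s2='aaghac' (len 6):
       a  a  g  h  a  c
    0  1  2  3  4  5  6
  f 1  1  2  3  4  5  6
  b 2  2  2  3  4  5  6
  h 3  3  3  3  3  4  5
  b 4  4  4  4  4  4  5
  a 5  4  4  5  5  4  5
Edit distance = dp[5][6] = 5

5


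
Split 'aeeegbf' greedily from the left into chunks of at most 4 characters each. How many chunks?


'aeeegbf' has 7 characters.
Chunking with max size 4:
  Chunk 1: 'aeee' (positions 0-3)
  Chunk 2: 'gbf' (positions 4-6)
Total chunks: ceil(7 / 4) = 2

2


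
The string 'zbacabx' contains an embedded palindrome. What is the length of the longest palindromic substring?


Scanning 'zbacabx' for palindromic substrings.
Substring at positions 1-5: 'bacab'.
Check: reverse('bacab') = 'bacab' -> palindrome confirmed.
Neighbouring characters ('z' / 'x') break symmetry, so it cannot extend further.
No longer palindromic substring exists; longest length = 5

5


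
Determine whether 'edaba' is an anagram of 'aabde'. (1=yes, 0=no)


Sort characters of 'edaba': 'aabde'
Sort characters of 'aabde': 'aabde'
Sorted forms match -> they ARE anagrams
Result: 1

1


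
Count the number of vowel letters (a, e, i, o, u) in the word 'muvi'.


Scanning each character of 'muvi':
  Position 1: 'm' -> consonant (running count: 0)
  Position 2: 'u' -> vowel (running count: 1)
  Position 3: 'v' -> consonant (running count: 1)
  Position 4: 'i' -> vowel (running count: 2)
Total vowels: 2

2


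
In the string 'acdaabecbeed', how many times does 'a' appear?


Scanning 'acdaabecbeed' for 'a':
  Position 0: 'a' -> MATCH (count: 1)
  Position 3: 'a' -> MATCH (count: 2)
  Position 4: 'a' -> MATCH (count: 3)
Total occurrences of 'a': 3

3


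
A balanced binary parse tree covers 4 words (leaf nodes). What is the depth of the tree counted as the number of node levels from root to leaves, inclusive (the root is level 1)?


In a balanced binary tree with n leaves the deepest leaf is ceil(log2(n)) edges below the root,
so counting node levels inclusive of root and leaves gives ceil(log2(n)) + 1 levels.
log2(4) = 2.0000
ceil(2.0000) = 2
levels = 2 + 1 = 3

3


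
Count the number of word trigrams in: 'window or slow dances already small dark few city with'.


Word trigrams from [10] words:
  Trigram 1: (window or slow)
  Trigram 2: (or slow dances)
  Trigram 3: (slow dances already)
  Trigram 4: (dances already small)
  Trigram 5: (already small dark)
  Trigram 6: (small dark few)
  Trigram 7: (dark few city)
  Trigram 8: (few city with)
Total word trigrams: 10 - 2 = 8

8


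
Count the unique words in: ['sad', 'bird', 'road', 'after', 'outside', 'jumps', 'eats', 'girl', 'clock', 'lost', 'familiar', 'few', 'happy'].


Listing all tokens and tracking unique types:
  Token 1: 'sad' -> NEW (unique so far: 1)
  Token 2: 'bird' -> NEW (unique so far: 2)
  Token 3: 'road' -> NEW (unique so far: 3)
  Token 4: 'after' -> NEW (unique so far: 4)
  Token 5: 'outside' -> NEW (unique so far: 5)
  Token 6: 'jumps' -> NEW (unique so far: 6)
  Token 7: 'eats' -> NEW (unique so far: 7)
  Token 8: 'girl' -> NEW (unique so far: 8)
  Token 9: 'clock' -> NEW (unique so far: 9)
  Token 10: 'lost' -> NEW (unique so far: 10)
  Token 11: 'familiar' -> NEW (unique so far: 11)
  Token 12: 'few' -> NEW (unique so far: 12)
  Token 13: 'happy' -> NEW (unique so far: 13)
Unique types: ('after', 'bird', 'clock', 'eats', 'familiar', 'few', 'girl', 'happy', 'jumps', 'lost', 'outside', 'road', 'sad')
Vocabulary size: 13

13


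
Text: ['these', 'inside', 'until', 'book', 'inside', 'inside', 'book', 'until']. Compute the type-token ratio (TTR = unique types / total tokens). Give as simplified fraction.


Tokens: 8
Unique types: ('book', 'inside', 'these', 'until') = 4
TTR = 4/8
Simplify: divide both by 4 -> 1/2
TTR = 1/2

1/2


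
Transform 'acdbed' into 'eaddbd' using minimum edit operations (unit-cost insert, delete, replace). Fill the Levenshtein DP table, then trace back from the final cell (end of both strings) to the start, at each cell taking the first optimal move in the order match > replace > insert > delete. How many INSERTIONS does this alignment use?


Edit distance = 3. Backtracking from cell (6, 6) with preference match > replace > insert > delete,
then listing the resulting alignment 'acdbed' -> 'eaddbd' left to right:
  Step 1: insert 'e' [insertion #1]
  Step 2: keep 'a'
  Step 3: replace c->d
  Step 4: keep 'd'
  Step 5: keep 'b'
  Step 6: delete 'e'
  Step 7: keep 'd'
Total insertions: 1

1


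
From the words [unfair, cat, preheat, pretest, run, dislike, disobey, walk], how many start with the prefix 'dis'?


Checking each word for prefix 'dis':
  'unfair' -> no (count: 0)
  'cat' -> no (count: 0)
  'preheat' -> no (count: 0)
  'pretest' -> no (count: 0)
  'run' -> no (count: 0)
  'dislike' -> YES, starts with 'dis' (count: 1)
  'disobey' -> YES, starts with 'dis' (count: 2)
  'walk' -> no (count: 2)
Total with prefix 'dis': 2

2


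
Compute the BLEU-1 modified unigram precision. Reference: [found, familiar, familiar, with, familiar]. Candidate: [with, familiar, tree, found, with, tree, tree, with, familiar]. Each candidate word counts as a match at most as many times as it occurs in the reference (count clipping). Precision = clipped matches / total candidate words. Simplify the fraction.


Reference word counts: {'familiar': 3, 'found': 1, 'with': 1}
Checking each candidate word (with clipping):
  'with' -> in reference (ref count 1, used 1/1) -> match (matches: 1)
  'familiar' -> in reference (ref count 3, used 1/3) -> match (matches: 2)
  'tree' -> not in reference -> no match (matches: 2)
  'found' -> in reference (ref count 1, used 1/1) -> match (matches: 3)
  'with' -> ref count 1 already used up (1/1) -> clipped, no match (matches: 3)
  'tree' -> not in reference -> no match (matches: 3)
  'tree' -> not in reference -> no match (matches: 3)
  'with' -> ref count 1 already used up (1/1) -> clipped, no match (matches: 3)
  'familiar' -> in reference (ref count 3, used 2/3) -> match (matches: 4)
Clipped matches: 4, Candidate length: 9
Precision = 4/9

4/9


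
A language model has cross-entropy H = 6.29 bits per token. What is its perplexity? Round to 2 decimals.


Perplexity formula: PP = 2^H
H = 6.29
PP = 2^6.29
Decompose: 2^6.29 = 2^6 * 2^0.29
2^6 = 64, 2^0.29 ~ 1.2226403
PP ~ 64 * 1.2226403 = 78.2489792
Rounded to 2 decimals: 78.25

78.25


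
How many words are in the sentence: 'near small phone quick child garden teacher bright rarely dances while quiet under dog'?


Counting words by splitting on spaces:
  Word 1: 'near'
  Word 2: 'small'
  Word 3: 'phone'
  Word 4: 'quick'
  Word 5: 'child'
  Word 6: 'garden'
  Word 7: 'teacher'
  Word 8: 'bright'
  Word 9: 'rarely'
  Word 10: 'dances'
  Word 11: 'while'
  Word 12: 'quiet'
  Word 13: 'under'
  Word 14: 'dog'
Total words: 14

14


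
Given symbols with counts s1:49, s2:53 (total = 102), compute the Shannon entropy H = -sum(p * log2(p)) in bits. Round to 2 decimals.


Computing entropy H = -sum(p_i * log2(p_i)):
  s1: p = 49/102 = 0.4804, -p*log2(p) = 0.5081
  s2: p = 53/102 = 0.5196, -p*log2(p) = 0.4908
H = sum of terms = 0.9989
Rounded to 2 decimals: 1.00

1.00


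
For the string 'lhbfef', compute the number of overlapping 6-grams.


String 'lhbfef' has length L = 6.
Number of overlapping n-grams = L - n + 1
Substituting: 6 - 6 + 1 = 1

1


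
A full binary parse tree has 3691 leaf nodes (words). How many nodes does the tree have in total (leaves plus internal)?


Leaf nodes (terminals): 3691
Internal nodes = n - 1 = 3691 - 1 = 3690
Total = leaves + internal = 3691 + 3690 = 7381

7381


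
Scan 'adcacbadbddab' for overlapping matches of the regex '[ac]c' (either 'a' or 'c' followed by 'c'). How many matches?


Pattern: [ac]c means either 'a' or 'c' followed by 'c'.
Scanning 'adcacbadbddab' position-by-position:
  Pos 0: window 'ad' -> no
  Pos 1: window 'dc' -> no
  Pos 2: window 'ca' -> no
  Pos 3: window 'ac' -> MATCH
  Pos 4: window 'cb' -> no
  Pos 5: window 'ba' -> no
  Pos 6: window 'ad' -> no
  Pos 7: window 'db' -> no
  Pos 8: window 'bd' -> no
  Pos 9: window 'dd' -> no
  Pos 10: window 'da' -> no
  Pos 11: window 'ab' -> no
  Pos 12: window 'b' -> no
Total matches: 1

1


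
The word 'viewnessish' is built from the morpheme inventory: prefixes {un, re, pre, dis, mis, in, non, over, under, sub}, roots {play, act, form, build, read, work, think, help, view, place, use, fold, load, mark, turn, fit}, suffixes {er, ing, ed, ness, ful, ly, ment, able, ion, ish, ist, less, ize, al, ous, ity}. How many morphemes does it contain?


Segmenting 'viewnessish' against the inventory:
  'view' -> root (morpheme 1)
  'ness' -> suffix (morpheme 2)
  'ish' -> suffix (morpheme 3)
Total morphemes: 3

3


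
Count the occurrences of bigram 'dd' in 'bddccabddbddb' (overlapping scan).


Scanning 'bddccabddbddb' for bigram 'dd':
  Position 0: 'bd' -> no
  Position 1: 'dd' -> MATCH
  Position 2: 'dc' -> no
  Position 3: 'cc' -> no
  Position 4: 'ca' -> no
  Position 5: 'ab' -> no
  Position 6: 'bd' -> no
  Position 7: 'dd' -> MATCH
  Position 8: 'db' -> no
  Position 9: 'bd' -> no
  Position 10: 'dd' -> MATCH
  Position 11: 'db' -> no
Total matches: 3

3


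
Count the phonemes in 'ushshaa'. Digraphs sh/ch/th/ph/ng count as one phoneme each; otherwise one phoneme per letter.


Parsing 'ushshaa' greedily, digraphs first:
  'u' -> vowel phoneme (phonemes so far: 1)
  'sh' -> digraph (1 consonant phoneme) (phonemes so far: 2)
  'sh' -> digraph (1 consonant phoneme) (phonemes so far: 3)
  'a' -> vowel phoneme (phonemes so far: 4)
  'a' -> vowel phoneme (phonemes so far: 5)
Total phonemes: 5

5


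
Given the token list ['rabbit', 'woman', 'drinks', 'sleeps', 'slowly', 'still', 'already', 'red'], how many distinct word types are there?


Listing all tokens and tracking unique types:
  Token 1: 'rabbit' -> NEW (unique so far: 1)
  Token 2: 'woman' -> NEW (unique so far: 2)
  Token 3: 'drinks' -> NEW (unique so far: 3)
  Token 4: 'sleeps' -> NEW (unique so far: 4)
  Token 5: 'slowly' -> NEW (unique so far: 5)
  Token 6: 'still' -> NEW (unique so far: 6)
  Token 7: 'already' -> NEW (unique so far: 7)
  Token 8: 'red' -> NEW (unique so far: 8)
Unique types: ('already', 'drinks', 'rabbit', 'red', 'sleeps', 'slowly', 'still', 'woman')
Vocabulary size: 8

8


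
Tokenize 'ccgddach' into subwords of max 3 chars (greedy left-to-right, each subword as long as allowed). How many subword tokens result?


'ccgddach' has 8 characters.
Chunking with max size 3:
  Chunk 1: 'ccg' (positions 0-2)
  Chunk 2: 'dda' (positions 3-5)
  Chunk 3: 'ch' (positions 6-7)
Total chunks: ceil(8 / 3) = 3

3


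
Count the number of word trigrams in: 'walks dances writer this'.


Word trigrams from [4] words:
  Trigram 1: (walks dances writer)
  Trigram 2: (dances writer this)
Total word trigrams: 4 - 2 = 2

2


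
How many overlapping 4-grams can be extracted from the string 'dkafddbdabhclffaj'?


String 'dkafddbdabhclffaj' has length L = 17.
Number of overlapping n-grams = L - n + 1
Substituting: 17 - 4 + 1 = 14

14


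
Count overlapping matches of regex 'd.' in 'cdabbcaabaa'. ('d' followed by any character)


Pattern: d. means 'd' followed by any character.
Scanning 'cdabbcaabaa' position-by-position:
  Pos 0: window 'cd' -> no
  Pos 1: window 'da' -> MATCH
  Pos 2: window 'ab' -> no
  Pos 3: window 'bb' -> no
  Pos 4: window 'bc' -> no
  Pos 5: window 'ca' -> no
  Pos 6: window 'aa' -> no
  Pos 7: window 'ab' -> no
  Pos 8: window 'ba' -> no
  Pos 9: window 'aa' -> no
  Pos 10: window 'a' -> no
Total matches: 1

1


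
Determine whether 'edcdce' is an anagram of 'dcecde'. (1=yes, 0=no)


Sort characters of 'edcdce': 'ccddee'
Sort characters of 'dcecde': 'ccddee'
Sorted forms match -> they ARE anagrams
Result: 1

1


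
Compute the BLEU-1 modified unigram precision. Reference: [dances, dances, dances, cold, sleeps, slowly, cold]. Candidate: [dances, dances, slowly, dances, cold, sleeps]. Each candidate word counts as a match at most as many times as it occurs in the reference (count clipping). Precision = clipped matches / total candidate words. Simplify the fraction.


Reference word counts: {'cold': 2, 'dances': 3, 'sleeps': 1, 'slowly': 1}
Checking each candidate word (with clipping):
  'dances' -> in reference (ref count 3, used 1/3) -> match (matches: 1)
  'dances' -> in reference (ref count 3, used 2/3) -> match (matches: 2)
  'slowly' -> in reference (ref count 1, used 1/1) -> match (matches: 3)
  'dances' -> in reference (ref count 3, used 3/3) -> match (matches: 4)
  'cold' -> in reference (ref count 2, used 1/2) -> match (matches: 5)
  'sleeps' -> in reference (ref count 1, used 1/1) -> match (matches: 6)
Clipped matches: 6, Candidate length: 6
Precision = 6/6 = 1

1


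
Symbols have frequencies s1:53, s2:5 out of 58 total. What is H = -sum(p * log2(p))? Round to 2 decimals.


Computing entropy H = -sum(p_i * log2(p_i)):
  s1: p = 53/58 = 0.9138, -p*log2(p) = 0.1188
  s2: p = 5/58 = 0.0862, -p*log2(p) = 0.3048
H = sum of terms = 0.4236
Rounded to 2 decimals: 0.42

0.42


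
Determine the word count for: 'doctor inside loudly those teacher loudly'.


Counting words by splitting on spaces:
  Word 1: 'doctor'
  Word 2: 'inside'
  Word 3: 'loudly'
  Word 4: 'those'
  Word 5: 'teacher'
  Word 6: 'loudly'
Total words: 6

6


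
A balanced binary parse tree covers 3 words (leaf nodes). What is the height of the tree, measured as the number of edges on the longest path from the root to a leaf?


In a balanced binary tree with n leaves the deepest leaf is ceil(log2(n)) edges below the root.
log2(3) = 1.5850
ceil(1.5850) = 2
height (edges) = 2

2


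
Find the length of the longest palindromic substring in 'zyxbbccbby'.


Scanning 'zyxbbccbby' for palindromic substrings.
Substring at positions 3-8: 'bbccbb'.
Check: reverse('bbccbb') = 'bbccbb' -> palindrome confirmed.
Neighbouring characters ('x' / 'y') break symmetry, so it cannot extend further.
No longer palindromic substring exists; longest length = 6

6


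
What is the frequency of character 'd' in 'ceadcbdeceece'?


Scanning 'ceadcbdeceece' for 'd':
  Position 3: 'd' -> MATCH (count: 1)
  Position 6: 'd' -> MATCH (count: 2)
Total occurrences of 'd': 2

2


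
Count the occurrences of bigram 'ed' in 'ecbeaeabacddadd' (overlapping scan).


Scanning 'ecbeaeabacddadd' for bigram 'ed':
  Position 0: 'ec' -> no
  Position 1: 'cb' -> no
  Position 2: 'be' -> no
  Position 3: 'ea' -> no
  Position 4: 'ae' -> no
  Position 5: 'ea' -> no
  Position 6: 'ab' -> no
  Position 7: 'ba' -> no
  Position 8: 'ac' -> no
  Position 9: 'cd' -> no
  Position 10: 'dd' -> no
  Position 11: 'da' -> no
  Position 12: 'ad' -> no
  Position 13: 'dd' -> no
Total matches: 0

0


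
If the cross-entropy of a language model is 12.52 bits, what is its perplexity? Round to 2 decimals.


Perplexity formula: PP = 2^H
H = 12.52
PP = 2^12.52
Decompose: 2^12.52 = 2^12 * 2^0.52
2^12 = 4096, 2^0.52 ~ 1.4339552
PP ~ 4096 * 1.4339552 = 5873.4804992
Rounded to 2 decimals: 5873.48

5873.48


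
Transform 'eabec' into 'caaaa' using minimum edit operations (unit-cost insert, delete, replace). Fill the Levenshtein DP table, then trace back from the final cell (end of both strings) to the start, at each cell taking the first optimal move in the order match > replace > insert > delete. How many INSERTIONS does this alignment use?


Edit distance = 4. Backtracking from cell (5, 5) with preference match > replace > insert > delete,
then listing the resulting alignment 'eabec' -> 'caaaa' left to right:
  Step 1: replace e->c
  Step 2: keep 'a'
  Step 3: replace b->a
  Step 4: replace e->a
  Step 5: replace c->a
Total insertions: 0

0


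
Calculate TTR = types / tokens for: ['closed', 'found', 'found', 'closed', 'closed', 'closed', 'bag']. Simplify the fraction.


Tokens: 7
Unique types: ('bag', 'closed', 'found') = 3
TTR = 3/7
Already in lowest terms.

3/7


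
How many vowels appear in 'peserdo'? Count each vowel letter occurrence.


Scanning each character of 'peserdo':
  Position 1: 'p' -> consonant (running count: 0)
  Position 2: 'e' -> vowel (running count: 1)
  Position 3: 's' -> consonant (running count: 1)
  Position 4: 'e' -> vowel (running count: 2)
  Position 5: 'r' -> consonant (running count: 2)
  Position 6: 'd' -> consonant (running count: 2)
  Position 7: 'o' -> vowel (running count: 3)
Total vowels: 3

3


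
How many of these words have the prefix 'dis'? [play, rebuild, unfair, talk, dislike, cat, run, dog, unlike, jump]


Checking each word for prefix 'dis':
  'play' -> no (count: 0)
  'rebuild' -> no (count: 0)
  'unfair' -> no (count: 0)
  'talk' -> no (count: 0)
  'dislike' -> YES, starts with 'dis' (count: 1)
  'cat' -> no (count: 1)
  'run' -> no (count: 1)
  'dog' -> no (count: 1)
  'unlike' -> no (count: 1)
  'jump' -> no (count: 1)
Total with prefix 'dis': 1

1


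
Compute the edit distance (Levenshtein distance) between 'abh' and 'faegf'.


Building DP table for s1='abh' (len 3) and s2='faegf' (len 5):
       f  a  e  g  f
    0  1  2  3  4  5
  a 1  1  1  2  3  4
  b 2  2  2  2  3  4
  h 3  3  3  3  3  4
Edit distance = dp[3][5] = 4

4


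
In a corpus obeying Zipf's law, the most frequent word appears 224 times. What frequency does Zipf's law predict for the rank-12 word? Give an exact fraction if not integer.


Zipf's law: freq(rank) = f1 / rank
f1 = 224, rank = 12
freq = 224 / 12
GCD(224, 12) = 4
Simplified: 56/3

56/3


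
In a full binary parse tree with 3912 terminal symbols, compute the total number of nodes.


Leaf nodes (terminals): 3912
Internal nodes = n - 1 = 3912 - 1 = 3911
Total = leaves + internal = 3912 + 3911 = 7823

7823


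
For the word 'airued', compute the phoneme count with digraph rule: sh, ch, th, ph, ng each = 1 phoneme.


Parsing 'airued' greedily, digraphs first:
  'a' -> vowel phoneme (phonemes so far: 1)
  'i' -> vowel phoneme (phonemes so far: 2)
  'r' -> consonant phoneme (phonemes so far: 3)
  'u' -> vowel phoneme (phonemes so far: 4)
  'e' -> vowel phoneme (phonemes so far: 5)
  'd' -> consonant phoneme (phonemes so far: 6)
Total phonemes: 6

6


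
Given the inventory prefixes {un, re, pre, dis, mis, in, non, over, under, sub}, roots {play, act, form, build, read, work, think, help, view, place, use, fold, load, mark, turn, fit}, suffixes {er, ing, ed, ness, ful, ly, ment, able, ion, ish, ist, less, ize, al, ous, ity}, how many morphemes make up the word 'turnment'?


Segmenting 'turnment' against the inventory:
  'turn' -> root (morpheme 1)
  'ment' -> suffix (morpheme 2)
Total morphemes: 2

2


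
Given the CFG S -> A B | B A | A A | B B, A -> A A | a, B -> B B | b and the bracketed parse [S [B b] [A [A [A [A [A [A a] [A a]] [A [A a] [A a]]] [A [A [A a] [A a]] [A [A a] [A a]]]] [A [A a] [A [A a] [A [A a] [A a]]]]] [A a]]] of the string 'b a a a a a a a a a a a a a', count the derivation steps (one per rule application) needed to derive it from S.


Every bracketed nonterminal node [X ...] in the tree is produced by exactly one rule application.
Reading the tree off as a leftmost derivation:
  Step 1: S  =>  B A   (applied S -> B A)
  Step 2: B A  =>  b A   (applied B -> b)
  Step 3: b A  =>  b A A   (applied A -> A A)
  Step 4: b A A  =>  b A A A   (applied A -> A A)
  Step 5: b A A A  =>  b A A A A   (applied A -> A A)
  Step 6: b A A A A  =>  b A A A A A   (applied A -> A A)
  Step 7: b A A A A A  =>  b A A A A A A   (applied A -> A A)
  Step 8: b A A A A A A  =>  b a A A A A A   (applied A -> a)
  Step 9: b a A A A A A  =>  b a a A A A A   (applied A -> a)
  Step 10: b a a A A A A  =>  b a a A A A A A   (applied A -> A A)
  Step 11: b a a A A A A A  =>  b a a a A A A A   (applied A -> a)
  Step 12: b a a a A A A A  =>  b a a a a A A A   (applied A -> a)
  Step 13: b a a a a A A A  =>  b a a a a A A A A   (applied A -> A A)
  Step 14: b a a a a A A A A  =>  b a a a a A A A A A   (applied A -> A A)
  Step 15: b a a a a A A A A A  =>  b a a a a a A A A A   (applied A -> a)
  Step 16: b a a a a a A A A A  =>  b a a a a a a A A A   (applied A -> a)
  Step 17: b a a a a a a A A A  =>  b a a a a a a A A A A   (applied A -> A A)
  Step 18: b a a a a a a A A A A  =>  b a a a a a a a A A A   (applied A -> a)
  Step 19: b a a a a a a a A A A  =>  b a a a a a a a a A A   (applied A -> a)
  Step 20: b a a a a a a a a A A  =>  b a a a a a a a a A A A   (applied A -> A A)
  Step 21: b a a a a a a a a A A A  =>  b a a a a a a a a a A A   (applied A -> a)
  Step 22: b a a a a a a a a a A A  =>  b a a a a a a a a a A A A   (applied A -> A A)
  Step 23: b a a a a a a a a a A A A  =>  b a a a a a a a a a a A A   (applied A -> a)
  Step 24: b a a a a a a a a a a A A  =>  b a a a a a a a a a a A A A   (applied A -> A A)
  Step 25: b a a a a a a a a a a A A A  =>  b a a a a a a a a a a a A A   (applied A -> a)
  Step 26: b a a a a a a a a a a a A A  =>  b a a a a a a a a a a a a A   (applied A -> a)
  Step 27: b a a a a a a a a a a a a A  =>  b a a a a a a a a a a a a a   (applied A -> a)
Final yield: b a a a a a a a a a a a a a
Total rewrite steps: 27

27


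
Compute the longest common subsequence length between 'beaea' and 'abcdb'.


DP table for LCS of 'beaea' and 'abcdb':
       a  b  c  d  b
    0  0  0  0  0  0
  b 0  0  1  1  1  1
  e 0  0  1  1  1  1
  a 0  1  1  1  1  1
  e 0  1  1  1  1  1
  a 0  1  1  1  1  1
LCS: 'b'
LCS length = 1

1


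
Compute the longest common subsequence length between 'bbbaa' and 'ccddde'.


DP table for LCS of 'bbbaa' and 'ccddde':
       c  c  d  d  d  e
    0  0  0  0  0  0  0
  b 0  0  0  0  0  0  0
  b 0  0  0  0  0  0  0
  b 0  0  0  0  0  0  0
  a 0  0  0  0  0  0  0
  a 0  0  0  0  0  0  0
LCS length = 0

0


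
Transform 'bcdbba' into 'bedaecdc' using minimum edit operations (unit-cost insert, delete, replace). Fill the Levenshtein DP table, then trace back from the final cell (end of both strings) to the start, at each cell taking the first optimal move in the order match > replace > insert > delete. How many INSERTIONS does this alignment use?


Edit distance = 6. Backtracking from cell (6, 8) with preference match > replace > insert > delete,
then listing the resulting alignment 'bcdbba' -> 'bedaecdc' left to right:
  Step 1: keep 'b'
  Step 2: replace c->e
  Step 3: keep 'd'
  Step 4: insert 'a' [insertion #1]
  Step 5: insert 'e' [insertion #2]
  Step 6: replace b->c
  Step 7: replace b->d
  Step 8: replace a->c
Total insertions: 2

2


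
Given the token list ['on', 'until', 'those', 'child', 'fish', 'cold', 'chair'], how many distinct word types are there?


Listing all tokens and tracking unique types:
  Token 1: 'on' -> NEW (unique so far: 1)
  Token 2: 'until' -> NEW (unique so far: 2)
  Token 3: 'those' -> NEW (unique so far: 3)
  Token 4: 'child' -> NEW (unique so far: 4)
  Token 5: 'fish' -> NEW (unique so far: 5)
  Token 6: 'cold' -> NEW (unique so far: 6)
  Token 7: 'chair' -> NEW (unique so far: 7)
Unique types: ('chair', 'child', 'cold', 'fish', 'on', 'those', 'until')
Vocabulary size: 7

7


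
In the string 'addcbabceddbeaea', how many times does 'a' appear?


Scanning 'addcbabceddbeaea' for 'a':
  Position 0: 'a' -> MATCH (count: 1)
  Position 5: 'a' -> MATCH (count: 2)
  Position 13: 'a' -> MATCH (count: 3)
  Position 15: 'a' -> MATCH (count: 4)
Total occurrences of 'a': 4

4


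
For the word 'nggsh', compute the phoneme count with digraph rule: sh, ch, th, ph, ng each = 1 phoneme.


Parsing 'nggsh' greedily, digraphs first:
  'ng' -> digraph (1 consonant phoneme) (phonemes so far: 1)
  'g' -> consonant phoneme (phonemes so far: 2)
  'sh' -> digraph (1 consonant phoneme) (phonemes so far: 3)
Total phonemes: 3

3


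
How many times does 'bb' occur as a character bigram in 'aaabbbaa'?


Scanning 'aaabbbaa' for bigram 'bb':
  Position 0: 'aa' -> no
  Position 1: 'aa' -> no
  Position 2: 'ab' -> no
  Position 3: 'bb' -> MATCH
  Position 4: 'bb' -> MATCH
  Position 5: 'ba' -> no
  Position 6: 'aa' -> no
Total matches: 2

2


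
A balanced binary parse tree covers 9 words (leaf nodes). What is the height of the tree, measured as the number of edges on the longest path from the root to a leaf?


In a balanced binary tree with n leaves the deepest leaf is ceil(log2(n)) edges below the root.
log2(9) = 3.1699
ceil(3.1699) = 4
height (edges) = 4

4


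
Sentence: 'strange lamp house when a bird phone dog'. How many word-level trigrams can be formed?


Word trigrams from [8] words:
  Trigram 1: (strange lamp house)
  Trigram 2: (lamp house when)
  Trigram 3: (house when a)
  Trigram 4: (when a bird)
  Trigram 5: (a bird phone)
  Trigram 6: (bird phone dog)
Total word trigrams: 8 - 2 = 6

6


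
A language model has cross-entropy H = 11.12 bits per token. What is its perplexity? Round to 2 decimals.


Perplexity formula: PP = 2^H
H = 11.12
PP = 2^11.12
Decompose: 2^11.12 = 2^11 * 2^0.12
2^11 = 2048, 2^0.12 ~ 1.0867349
PP ~ 2048 * 1.0867349 = 2225.6330752
Rounded to 2 decimals: 2225.63

2225.63


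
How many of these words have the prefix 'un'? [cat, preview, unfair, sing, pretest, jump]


Checking each word for prefix 'un':
  'cat' -> no (count: 0)
  'preview' -> no (count: 0)
  'unfair' -> YES, starts with 'un' (count: 1)
  'sing' -> no (count: 1)
  'pretest' -> no (count: 1)
  'jump' -> no (count: 1)
Total with prefix 'un': 1

1


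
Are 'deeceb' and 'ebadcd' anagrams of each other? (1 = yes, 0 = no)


Sort characters of 'deeceb': 'bcdeee'
Sort characters of 'ebadcd': 'abcdde'
Sorted forms differ -> they are NOT anagrams
Result: 0

0


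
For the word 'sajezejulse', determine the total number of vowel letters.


Scanning each character of 'sajezejulse':
  Position 1: 's' -> consonant (running count: 0)
  Position 2: 'a' -> vowel (running count: 1)
  Position 3: 'j' -> consonant (running count: 1)
  Position 4: 'e' -> vowel (running count: 2)
  Position 5: 'z' -> consonant (running count: 2)
  Position 6: 'e' -> vowel (running count: 3)
  Position 7: 'j' -> consonant (running count: 3)
  Position 8: 'u' -> vowel (running count: 4)
  Position 9: 'l' -> consonant (running count: 4)
  Position 10: 's' -> consonant (running count: 4)
  Position 11: 'e' -> vowel (running count: 5)
Total vowels: 5

5


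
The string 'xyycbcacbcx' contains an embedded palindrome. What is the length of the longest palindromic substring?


Scanning 'xyycbcacbcx' for palindromic substrings.
Substring at positions 3-9: 'cbcacbc'.
Check: reverse('cbcacbc') = 'cbcacbc' -> palindrome confirmed.
Neighbouring characters ('y' / 'x') break symmetry, so it cannot extend further.
No longer palindromic substring exists; longest length = 7

7


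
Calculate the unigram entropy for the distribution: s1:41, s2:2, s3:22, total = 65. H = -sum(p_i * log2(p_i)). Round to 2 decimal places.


Computing entropy H = -sum(p_i * log2(p_i)):
  s1: p = 41/65 = 0.6308, -p*log2(p) = 0.4193
  s2: p = 2/65 = 0.0308, -p*log2(p) = 0.1545
  s3: p = 22/65 = 0.3385, -p*log2(p) = 0.5290
H = sum of terms = 1.1028
Rounded to 2 decimals: 1.10

1.10


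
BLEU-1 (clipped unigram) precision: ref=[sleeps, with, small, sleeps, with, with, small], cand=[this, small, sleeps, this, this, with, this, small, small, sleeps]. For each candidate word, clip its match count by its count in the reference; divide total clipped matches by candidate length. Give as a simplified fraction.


Reference word counts: {'sleeps': 2, 'small': 2, 'with': 3}
Checking each candidate word (with clipping):
  'this' -> not in reference -> no match (matches: 0)
  'small' -> in reference (ref count 2, used 1/2) -> match (matches: 1)
  'sleeps' -> in reference (ref count 2, used 1/2) -> match (matches: 2)
  'this' -> not in reference -> no match (matches: 2)
  'this' -> not in reference -> no match (matches: 2)
  'with' -> in reference (ref count 3, used 1/3) -> match (matches: 3)
  'this' -> not in reference -> no match (matches: 3)
  'small' -> in reference (ref count 2, used 2/2) -> match (matches: 4)
  'small' -> ref count 2 already used up (2/2) -> clipped, no match (matches: 4)
  'sleeps' -> in reference (ref count 2, used 2/2) -> match (matches: 5)
Clipped matches: 5, Candidate length: 10
Precision = 5/10 = 1/2

1/2


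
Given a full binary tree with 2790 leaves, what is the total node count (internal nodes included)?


Leaf nodes (terminals): 2790
Internal nodes = n - 1 = 2790 - 1 = 2789
Total = leaves + internal = 2790 + 2789 = 5579

5579


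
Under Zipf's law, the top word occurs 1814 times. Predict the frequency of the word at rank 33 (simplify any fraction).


Zipf's law: freq(rank) = f1 / rank
f1 = 1814, rank = 33
freq = 1814 / 33
GCD(1814, 33) = 1
Simplified: 1814/33

1814/33


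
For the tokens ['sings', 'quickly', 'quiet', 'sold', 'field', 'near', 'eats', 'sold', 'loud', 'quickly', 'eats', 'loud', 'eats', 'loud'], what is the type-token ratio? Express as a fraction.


Tokens: 14
Unique types: ('eats', 'field', 'loud', 'near', 'quickly', 'quiet', 'sings', 'sold') = 8
TTR = 8/14
Simplify: divide both by 2 -> 4/7
TTR = 4/7

4/7


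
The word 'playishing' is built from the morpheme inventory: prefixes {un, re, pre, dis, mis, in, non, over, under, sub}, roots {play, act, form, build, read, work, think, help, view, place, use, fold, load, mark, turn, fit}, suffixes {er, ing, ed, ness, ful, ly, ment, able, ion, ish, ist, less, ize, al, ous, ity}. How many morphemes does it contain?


Segmenting 'playishing' against the inventory:
  'play' -> root (morpheme 1)
  'ish' -> suffix (morpheme 2)
  'ing' -> suffix (morpheme 3)
Total morphemes: 3

3


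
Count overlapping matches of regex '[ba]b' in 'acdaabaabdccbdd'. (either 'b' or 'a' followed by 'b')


Pattern: [ba]b means either 'b' or 'a' followed by 'b'.
Scanning 'acdaabaabdccbdd' position-by-position:
  Pos 0: window 'ac' -> no
  Pos 1: window 'cd' -> no
  Pos 2: window 'da' -> no
  Pos 3: window 'aa' -> no
  Pos 4: window 'ab' -> MATCH
  Pos 5: window 'ba' -> no
  Pos 6: window 'aa' -> no
  Pos 7: window 'ab' -> MATCH
  Pos 8: window 'bd' -> no
  Pos 9: window 'dc' -> no
  Pos 10: window 'cc' -> no
  Pos 11: window 'cb' -> no
  Pos 12: window 'bd' -> no
  Pos 13: window 'dd' -> no
  Pos 14: window 'd' -> no
Total matches: 2

2


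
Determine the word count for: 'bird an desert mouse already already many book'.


Counting words by splitting on spaces:
  Word 1: 'bird'
  Word 2: 'an'
  Word 3: 'desert'
  Word 4: 'mouse'
  Word 5: 'already'
  Word 6: 'already'
  Word 7: 'many'
  Word 8: 'book'
Total words: 8

8


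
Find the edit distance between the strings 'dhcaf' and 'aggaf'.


Building DP table for s1='dhcaf' (len 5) and s2='aggaf' (len 5):
       a  g  g  a  f
    0  1  2  3  4  5
  d 1  1  2  3  4  5
  h 2  2  2  3  4  5
  c 3  3  3  3  4  5
  a 4  3  4  4  3  4
  f 5  4  4  5  4  3
Edit distance = dp[5][5] = 3

3


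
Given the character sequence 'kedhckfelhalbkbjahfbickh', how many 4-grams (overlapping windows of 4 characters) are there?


String 'kedhckfelhalbkbjahfbickh' has length L = 24.
Number of overlapping n-grams = L - n + 1
Substituting: 24 - 4 + 1 = 21

21


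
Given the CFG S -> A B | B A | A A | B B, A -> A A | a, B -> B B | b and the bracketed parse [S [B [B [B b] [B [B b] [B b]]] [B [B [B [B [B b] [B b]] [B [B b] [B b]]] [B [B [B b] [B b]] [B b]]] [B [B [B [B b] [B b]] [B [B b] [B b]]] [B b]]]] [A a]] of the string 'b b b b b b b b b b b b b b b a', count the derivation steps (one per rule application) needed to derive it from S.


Every bracketed nonterminal node [X ...] in the tree is produced by exactly one rule application.
Reading the tree off as a leftmost derivation:
  Step 1: S  =>  B A   (applied S -> B A)
  Step 2: B A  =>  B B A   (applied B -> B B)
  Step 3: B B A  =>  B B B A   (applied B -> B B)
  Step 4: B B B A  =>  b B B A   (applied B -> b)
  Step 5: b B B A  =>  b B B B A   (applied B -> B B)
  Step 6: b B B B A  =>  b b B B A   (applied B -> b)
  Step 7: b b B B A  =>  b b b B A   (applied B -> b)
  Step 8: b b b B A  =>  b b b B B A   (applied B -> B B)
  Step 9: b b b B B A  =>  b b b B B B A   (applied B -> B B)
  Step 10: b b b B B B A  =>  b b b B B B B A   (applied B -> B B)
  Step 11: b b b B B B B A  =>  b b b B B B B B A   (applied B -> B B)
  Step 12: b b b B B B B B A  =>  b b b b B B B B A   (applied B -> b)
  Step 13: b b b b B B B B A  =>  b b b b b B B B A   (applied B -> b)
  Step 14: b b b b b B B B A  =>  b b b b b B B B B A   (applied B -> B B)
  Step 15: b b b b b B B B B A  =>  b b b b b b B B B A   (applied B -> b)
  Step 16: b b b b b b B B B A  =>  b b b b b b b B B A   (applied B -> b)
  Step 17: b b b b b b b B B A  =>  b b b b b b b B B B A   (applied B -> B B)
  Step 18: b b b b b b b B B B A  =>  b b b b b b b B B B B A   (applied B -> B B)
  Step 19: b b b b b b b B B B B A  =>  b b b b b b b b B B B A   (applied B -> b)
  Step 20: b b b b b b b b B B B A  =>  b b b b b b b b b B B A   (applied B -> b)
  Step 21: b b b b b b b b b B B A  =>  b b b b b b b b b b B A   (applied B -> b)
  Step 22: b b b b b b b b b b B A  =>  b b b b b b b b b b B B A   (applied B -> B B)
  Step 23: b b b b b b b b b b B B A  =>  b b b b b b b b b b B B B A   (applied B -> B B)
  Step 24: b b b b b b b b b b B B B A  =>  b b b b b b b b b b B B B B A   (applied B -> B B)
  Step 25: b b b b b b b b b b B B B B A  =>  b b b b b b b b b b b B B B A   (applied B -> b)
  Step 26: b b b b b b b b b b b B B B A  =>  b b b b b b b b b b b b B B A   (applied B -> b)
  Step 27: b b b b b b b b b b b b B B A  =>  b b b b b b b b b b b b B B B A   (applied B -> B B)
  Step 28: b b b b b b b b b b b b B B B A  =>  b b b b b b b b b b b b b B B A   (applied B -> b)
  Step 29: b b b b b b b b b b b b b B B A  =>  b b b b b b b b b b b b b b B A   (applied B -> b)
  Step 30: b b b b b b b b b b b b b b B A  =>  b b b b b b b b b b b b b b b A   (applied B -> b)
  Step 31: b b b b b b b b b b b b b b b A  =>  b b b b b b b b b b b b b b b a   (applied A -> a)
Final yield: b b b b b b b b b b b b b b b a
Total rewrite steps: 31

31
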